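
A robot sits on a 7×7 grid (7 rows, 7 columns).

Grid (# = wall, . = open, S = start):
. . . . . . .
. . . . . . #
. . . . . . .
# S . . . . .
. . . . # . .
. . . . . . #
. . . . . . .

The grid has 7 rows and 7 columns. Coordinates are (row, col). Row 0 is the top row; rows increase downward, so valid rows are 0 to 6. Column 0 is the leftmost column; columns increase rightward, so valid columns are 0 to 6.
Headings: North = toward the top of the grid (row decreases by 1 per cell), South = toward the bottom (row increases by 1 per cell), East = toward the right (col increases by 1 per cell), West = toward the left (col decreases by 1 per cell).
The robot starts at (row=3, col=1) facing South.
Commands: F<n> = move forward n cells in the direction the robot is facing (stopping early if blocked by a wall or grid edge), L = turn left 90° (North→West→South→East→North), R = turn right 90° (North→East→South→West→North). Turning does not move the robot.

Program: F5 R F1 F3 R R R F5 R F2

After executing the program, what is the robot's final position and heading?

Answer: Final position: (row=6, col=0), facing West

Derivation:
Start: (row=3, col=1), facing South
  F5: move forward 3/5 (blocked), now at (row=6, col=1)
  R: turn right, now facing West
  F1: move forward 1, now at (row=6, col=0)
  F3: move forward 0/3 (blocked), now at (row=6, col=0)
  R: turn right, now facing North
  R: turn right, now facing East
  R: turn right, now facing South
  F5: move forward 0/5 (blocked), now at (row=6, col=0)
  R: turn right, now facing West
  F2: move forward 0/2 (blocked), now at (row=6, col=0)
Final: (row=6, col=0), facing West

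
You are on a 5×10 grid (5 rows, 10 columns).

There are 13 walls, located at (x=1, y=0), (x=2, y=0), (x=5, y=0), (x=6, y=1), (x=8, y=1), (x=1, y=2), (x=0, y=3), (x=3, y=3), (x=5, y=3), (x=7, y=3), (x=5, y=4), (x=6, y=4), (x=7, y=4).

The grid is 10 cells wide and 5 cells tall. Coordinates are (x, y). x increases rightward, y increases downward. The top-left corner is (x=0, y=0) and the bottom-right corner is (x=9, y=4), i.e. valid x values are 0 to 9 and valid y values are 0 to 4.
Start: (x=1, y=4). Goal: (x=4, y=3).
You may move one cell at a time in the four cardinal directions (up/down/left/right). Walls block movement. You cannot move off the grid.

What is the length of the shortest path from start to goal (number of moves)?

BFS from (x=1, y=4) until reaching (x=4, y=3):
  Distance 0: (x=1, y=4)
  Distance 1: (x=1, y=3), (x=0, y=4), (x=2, y=4)
  Distance 2: (x=2, y=3), (x=3, y=4)
  Distance 3: (x=2, y=2), (x=4, y=4)
  Distance 4: (x=2, y=1), (x=3, y=2), (x=4, y=3)  <- goal reached here
One shortest path (4 moves): (x=1, y=4) -> (x=2, y=4) -> (x=3, y=4) -> (x=4, y=4) -> (x=4, y=3)

Answer: Shortest path length: 4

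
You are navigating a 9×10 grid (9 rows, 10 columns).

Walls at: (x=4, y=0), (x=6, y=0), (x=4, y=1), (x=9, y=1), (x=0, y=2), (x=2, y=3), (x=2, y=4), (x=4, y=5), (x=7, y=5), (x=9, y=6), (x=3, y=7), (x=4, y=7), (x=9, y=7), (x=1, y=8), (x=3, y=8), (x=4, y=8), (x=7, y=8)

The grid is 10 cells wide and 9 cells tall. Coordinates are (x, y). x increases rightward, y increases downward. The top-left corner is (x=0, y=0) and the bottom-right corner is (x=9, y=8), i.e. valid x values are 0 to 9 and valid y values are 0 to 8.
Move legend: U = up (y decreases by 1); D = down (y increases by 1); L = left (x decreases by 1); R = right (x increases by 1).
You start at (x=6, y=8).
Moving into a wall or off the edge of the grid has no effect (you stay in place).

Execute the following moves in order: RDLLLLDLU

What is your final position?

Start: (x=6, y=8)
  R (right): blocked, stay at (x=6, y=8)
  D (down): blocked, stay at (x=6, y=8)
  L (left): (x=6, y=8) -> (x=5, y=8)
  [×3]L (left): blocked, stay at (x=5, y=8)
  D (down): blocked, stay at (x=5, y=8)
  L (left): blocked, stay at (x=5, y=8)
  U (up): (x=5, y=8) -> (x=5, y=7)
Final: (x=5, y=7)

Answer: Final position: (x=5, y=7)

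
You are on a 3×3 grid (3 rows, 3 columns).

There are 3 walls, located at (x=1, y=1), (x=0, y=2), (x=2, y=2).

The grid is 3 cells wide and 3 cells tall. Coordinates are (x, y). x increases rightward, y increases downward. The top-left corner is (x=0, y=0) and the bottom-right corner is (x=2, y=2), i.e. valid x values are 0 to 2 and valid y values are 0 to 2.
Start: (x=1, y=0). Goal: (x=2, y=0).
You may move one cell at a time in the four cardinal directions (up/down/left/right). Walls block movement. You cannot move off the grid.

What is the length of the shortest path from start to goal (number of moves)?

BFS from (x=1, y=0) until reaching (x=2, y=0):
  Distance 0: (x=1, y=0)
  Distance 1: (x=0, y=0), (x=2, y=0)  <- goal reached here
One shortest path (1 moves): (x=1, y=0) -> (x=2, y=0)

Answer: Shortest path length: 1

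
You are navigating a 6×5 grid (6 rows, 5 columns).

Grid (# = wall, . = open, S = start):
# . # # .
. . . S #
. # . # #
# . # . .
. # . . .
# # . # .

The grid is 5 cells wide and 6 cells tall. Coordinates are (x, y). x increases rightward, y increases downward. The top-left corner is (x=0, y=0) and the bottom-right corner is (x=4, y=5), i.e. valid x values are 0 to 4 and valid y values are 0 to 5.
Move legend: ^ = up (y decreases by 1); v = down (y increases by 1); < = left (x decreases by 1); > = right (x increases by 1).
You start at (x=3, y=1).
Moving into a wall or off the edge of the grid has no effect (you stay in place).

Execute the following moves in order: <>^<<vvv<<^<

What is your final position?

Answer: Final position: (x=0, y=1)

Derivation:
Start: (x=3, y=1)
  < (left): (x=3, y=1) -> (x=2, y=1)
  > (right): (x=2, y=1) -> (x=3, y=1)
  ^ (up): blocked, stay at (x=3, y=1)
  < (left): (x=3, y=1) -> (x=2, y=1)
  < (left): (x=2, y=1) -> (x=1, y=1)
  [×3]v (down): blocked, stay at (x=1, y=1)
  < (left): (x=1, y=1) -> (x=0, y=1)
  < (left): blocked, stay at (x=0, y=1)
  ^ (up): blocked, stay at (x=0, y=1)
  < (left): blocked, stay at (x=0, y=1)
Final: (x=0, y=1)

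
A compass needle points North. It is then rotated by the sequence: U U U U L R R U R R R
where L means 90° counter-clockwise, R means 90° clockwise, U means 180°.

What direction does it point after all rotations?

Start: North
  U (U-turn (180°)) -> South
  U (U-turn (180°)) -> North
  U (U-turn (180°)) -> South
  U (U-turn (180°)) -> North
  L (left (90° counter-clockwise)) -> West
  R (right (90° clockwise)) -> North
  R (right (90° clockwise)) -> East
  U (U-turn (180°)) -> West
  R (right (90° clockwise)) -> North
  R (right (90° clockwise)) -> East
  R (right (90° clockwise)) -> South
Final: South

Answer: Final heading: South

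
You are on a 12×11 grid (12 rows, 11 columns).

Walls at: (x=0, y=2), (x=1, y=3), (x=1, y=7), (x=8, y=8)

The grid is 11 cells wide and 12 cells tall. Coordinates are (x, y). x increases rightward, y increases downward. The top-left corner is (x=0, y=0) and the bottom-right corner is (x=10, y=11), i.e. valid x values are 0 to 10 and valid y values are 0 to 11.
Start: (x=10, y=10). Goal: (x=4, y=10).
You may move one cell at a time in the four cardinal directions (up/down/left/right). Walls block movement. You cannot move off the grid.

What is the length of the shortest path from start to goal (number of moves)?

Answer: Shortest path length: 6

Derivation:
BFS from (x=10, y=10) until reaching (x=4, y=10):
  Distance 0: (x=10, y=10)
  Distance 1: (x=10, y=9), (x=9, y=10), (x=10, y=11)
  Distance 2: (x=10, y=8), (x=9, y=9), (x=8, y=10), (x=9, y=11)
  Distance 3: (x=10, y=7), (x=9, y=8), (x=8, y=9), (x=7, y=10), (x=8, y=11)
  Distance 4: (x=10, y=6), (x=9, y=7), (x=7, y=9), (x=6, y=10), (x=7, y=11)
  Distance 5: (x=10, y=5), (x=9, y=6), (x=8, y=7), (x=7, y=8), (x=6, y=9), (x=5, y=10), (x=6, y=11)
  Distance 6: (x=10, y=4), (x=9, y=5), (x=8, y=6), (x=7, y=7), (x=6, y=8), (x=5, y=9), (x=4, y=10), (x=5, y=11)  <- goal reached here
One shortest path (6 moves): (x=10, y=10) -> (x=9, y=10) -> (x=8, y=10) -> (x=7, y=10) -> (x=6, y=10) -> (x=5, y=10) -> (x=4, y=10)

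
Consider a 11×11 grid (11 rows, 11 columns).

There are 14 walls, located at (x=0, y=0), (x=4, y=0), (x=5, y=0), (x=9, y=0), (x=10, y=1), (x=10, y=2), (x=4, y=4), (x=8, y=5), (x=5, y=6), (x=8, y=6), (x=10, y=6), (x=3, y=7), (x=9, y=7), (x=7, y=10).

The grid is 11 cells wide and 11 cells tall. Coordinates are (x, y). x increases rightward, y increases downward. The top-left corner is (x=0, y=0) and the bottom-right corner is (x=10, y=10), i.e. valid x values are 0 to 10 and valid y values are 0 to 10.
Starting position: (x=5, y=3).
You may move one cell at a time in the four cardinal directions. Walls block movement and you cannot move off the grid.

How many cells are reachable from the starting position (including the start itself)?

BFS flood-fill from (x=5, y=3):
  Distance 0: (x=5, y=3)
  Distance 1: (x=5, y=2), (x=4, y=3), (x=6, y=3), (x=5, y=4)
  Distance 2: (x=5, y=1), (x=4, y=2), (x=6, y=2), (x=3, y=3), (x=7, y=3), (x=6, y=4), (x=5, y=5)
  Distance 3: (x=4, y=1), (x=6, y=1), (x=3, y=2), (x=7, y=2), (x=2, y=3), (x=8, y=3), (x=3, y=4), (x=7, y=4), (x=4, y=5), (x=6, y=5)
  Distance 4: (x=6, y=0), (x=3, y=1), (x=7, y=1), (x=2, y=2), (x=8, y=2), (x=1, y=3), (x=9, y=3), (x=2, y=4), (x=8, y=4), (x=3, y=5), (x=7, y=5), (x=4, y=6), (x=6, y=6)
  Distance 5: (x=3, y=0), (x=7, y=0), (x=2, y=1), (x=8, y=1), (x=1, y=2), (x=9, y=2), (x=0, y=3), (x=10, y=3), (x=1, y=4), (x=9, y=4), (x=2, y=5), (x=3, y=6), (x=7, y=6), (x=4, y=7), (x=6, y=7)
  Distance 6: (x=2, y=0), (x=8, y=0), (x=1, y=1), (x=9, y=1), (x=0, y=2), (x=0, y=4), (x=10, y=4), (x=1, y=5), (x=9, y=5), (x=2, y=6), (x=5, y=7), (x=7, y=7), (x=4, y=8), (x=6, y=8)
  Distance 7: (x=1, y=0), (x=0, y=1), (x=0, y=5), (x=10, y=5), (x=1, y=6), (x=9, y=6), (x=2, y=7), (x=8, y=7), (x=3, y=8), (x=5, y=8), (x=7, y=8), (x=4, y=9), (x=6, y=9)
  Distance 8: (x=0, y=6), (x=1, y=7), (x=2, y=8), (x=8, y=8), (x=3, y=9), (x=5, y=9), (x=7, y=9), (x=4, y=10), (x=6, y=10)
  Distance 9: (x=0, y=7), (x=1, y=8), (x=9, y=8), (x=2, y=9), (x=8, y=9), (x=3, y=10), (x=5, y=10)
  Distance 10: (x=0, y=8), (x=10, y=8), (x=1, y=9), (x=9, y=9), (x=2, y=10), (x=8, y=10)
  Distance 11: (x=10, y=7), (x=0, y=9), (x=10, y=9), (x=1, y=10), (x=9, y=10)
  Distance 12: (x=0, y=10), (x=10, y=10)
Total reachable: 106 (grid has 107 open cells total)

Answer: Reachable cells: 106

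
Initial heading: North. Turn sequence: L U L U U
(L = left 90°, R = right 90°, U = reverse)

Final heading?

Start: North
  L (left (90° counter-clockwise)) -> West
  U (U-turn (180°)) -> East
  L (left (90° counter-clockwise)) -> North
  U (U-turn (180°)) -> South
  U (U-turn (180°)) -> North
Final: North

Answer: Final heading: North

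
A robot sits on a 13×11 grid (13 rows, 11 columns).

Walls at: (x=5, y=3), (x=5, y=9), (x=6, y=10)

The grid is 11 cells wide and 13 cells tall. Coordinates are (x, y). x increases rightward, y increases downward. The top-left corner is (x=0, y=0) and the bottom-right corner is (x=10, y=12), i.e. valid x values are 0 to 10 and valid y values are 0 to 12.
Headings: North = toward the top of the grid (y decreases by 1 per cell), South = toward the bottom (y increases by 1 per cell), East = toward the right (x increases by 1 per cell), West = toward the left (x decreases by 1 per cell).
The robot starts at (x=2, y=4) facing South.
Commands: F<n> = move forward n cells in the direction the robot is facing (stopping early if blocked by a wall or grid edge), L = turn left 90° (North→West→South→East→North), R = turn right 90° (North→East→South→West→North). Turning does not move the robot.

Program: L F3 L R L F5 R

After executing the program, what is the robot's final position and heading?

Answer: Final position: (x=5, y=4), facing East

Derivation:
Start: (x=2, y=4), facing South
  L: turn left, now facing East
  F3: move forward 3, now at (x=5, y=4)
  L: turn left, now facing North
  R: turn right, now facing East
  L: turn left, now facing North
  F5: move forward 0/5 (blocked), now at (x=5, y=4)
  R: turn right, now facing East
Final: (x=5, y=4), facing East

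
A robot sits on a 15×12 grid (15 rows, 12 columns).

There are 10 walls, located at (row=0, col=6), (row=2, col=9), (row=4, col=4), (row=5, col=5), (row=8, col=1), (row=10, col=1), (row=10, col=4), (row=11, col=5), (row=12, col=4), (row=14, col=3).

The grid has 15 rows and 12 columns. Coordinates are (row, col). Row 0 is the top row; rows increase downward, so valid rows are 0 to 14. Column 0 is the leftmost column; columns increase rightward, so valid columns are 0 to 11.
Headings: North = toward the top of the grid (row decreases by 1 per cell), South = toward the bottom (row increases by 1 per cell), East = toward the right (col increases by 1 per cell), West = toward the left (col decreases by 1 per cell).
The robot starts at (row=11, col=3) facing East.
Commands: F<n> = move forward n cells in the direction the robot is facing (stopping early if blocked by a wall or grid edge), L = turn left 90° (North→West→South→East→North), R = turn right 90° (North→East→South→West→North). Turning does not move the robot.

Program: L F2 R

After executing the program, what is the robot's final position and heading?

Start: (row=11, col=3), facing East
  L: turn left, now facing North
  F2: move forward 2, now at (row=9, col=3)
  R: turn right, now facing East
Final: (row=9, col=3), facing East

Answer: Final position: (row=9, col=3), facing East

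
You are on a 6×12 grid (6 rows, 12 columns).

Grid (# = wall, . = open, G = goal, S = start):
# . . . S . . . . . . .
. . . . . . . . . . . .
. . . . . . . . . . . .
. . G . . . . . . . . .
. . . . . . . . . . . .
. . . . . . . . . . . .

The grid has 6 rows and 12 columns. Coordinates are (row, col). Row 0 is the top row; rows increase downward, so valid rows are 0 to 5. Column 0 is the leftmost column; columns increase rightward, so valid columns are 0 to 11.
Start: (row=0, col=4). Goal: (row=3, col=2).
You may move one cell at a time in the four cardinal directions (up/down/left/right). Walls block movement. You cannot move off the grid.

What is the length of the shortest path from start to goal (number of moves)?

Answer: Shortest path length: 5

Derivation:
BFS from (row=0, col=4) until reaching (row=3, col=2):
  Distance 0: (row=0, col=4)
  Distance 1: (row=0, col=3), (row=0, col=5), (row=1, col=4)
  Distance 2: (row=0, col=2), (row=0, col=6), (row=1, col=3), (row=1, col=5), (row=2, col=4)
  Distance 3: (row=0, col=1), (row=0, col=7), (row=1, col=2), (row=1, col=6), (row=2, col=3), (row=2, col=5), (row=3, col=4)
  Distance 4: (row=0, col=8), (row=1, col=1), (row=1, col=7), (row=2, col=2), (row=2, col=6), (row=3, col=3), (row=3, col=5), (row=4, col=4)
  Distance 5: (row=0, col=9), (row=1, col=0), (row=1, col=8), (row=2, col=1), (row=2, col=7), (row=3, col=2), (row=3, col=6), (row=4, col=3), (row=4, col=5), (row=5, col=4)  <- goal reached here
One shortest path (5 moves): (row=0, col=4) -> (row=0, col=3) -> (row=0, col=2) -> (row=1, col=2) -> (row=2, col=2) -> (row=3, col=2)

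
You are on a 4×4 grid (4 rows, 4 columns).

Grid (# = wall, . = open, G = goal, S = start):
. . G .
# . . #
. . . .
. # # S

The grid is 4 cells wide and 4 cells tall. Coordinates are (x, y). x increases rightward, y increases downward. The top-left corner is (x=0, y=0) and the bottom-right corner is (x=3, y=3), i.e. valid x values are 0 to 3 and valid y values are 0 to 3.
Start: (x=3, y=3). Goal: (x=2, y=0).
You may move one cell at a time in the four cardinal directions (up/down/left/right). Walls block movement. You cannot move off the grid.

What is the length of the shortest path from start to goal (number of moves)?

BFS from (x=3, y=3) until reaching (x=2, y=0):
  Distance 0: (x=3, y=3)
  Distance 1: (x=3, y=2)
  Distance 2: (x=2, y=2)
  Distance 3: (x=2, y=1), (x=1, y=2)
  Distance 4: (x=2, y=0), (x=1, y=1), (x=0, y=2)  <- goal reached here
One shortest path (4 moves): (x=3, y=3) -> (x=3, y=2) -> (x=2, y=2) -> (x=2, y=1) -> (x=2, y=0)

Answer: Shortest path length: 4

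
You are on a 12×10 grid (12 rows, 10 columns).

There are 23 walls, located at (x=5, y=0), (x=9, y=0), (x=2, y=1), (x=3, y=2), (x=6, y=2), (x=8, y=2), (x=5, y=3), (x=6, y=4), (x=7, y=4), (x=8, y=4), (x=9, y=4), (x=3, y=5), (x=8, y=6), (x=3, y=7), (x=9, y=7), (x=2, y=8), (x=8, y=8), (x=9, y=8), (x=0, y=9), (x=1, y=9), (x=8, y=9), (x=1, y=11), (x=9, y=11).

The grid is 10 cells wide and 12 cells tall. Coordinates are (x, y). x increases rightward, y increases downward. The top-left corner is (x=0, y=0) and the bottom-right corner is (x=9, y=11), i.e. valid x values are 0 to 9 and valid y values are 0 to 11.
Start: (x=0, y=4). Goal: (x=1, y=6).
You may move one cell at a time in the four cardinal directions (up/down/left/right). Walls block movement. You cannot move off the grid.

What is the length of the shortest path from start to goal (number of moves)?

Answer: Shortest path length: 3

Derivation:
BFS from (x=0, y=4) until reaching (x=1, y=6):
  Distance 0: (x=0, y=4)
  Distance 1: (x=0, y=3), (x=1, y=4), (x=0, y=5)
  Distance 2: (x=0, y=2), (x=1, y=3), (x=2, y=4), (x=1, y=5), (x=0, y=6)
  Distance 3: (x=0, y=1), (x=1, y=2), (x=2, y=3), (x=3, y=4), (x=2, y=5), (x=1, y=6), (x=0, y=7)  <- goal reached here
One shortest path (3 moves): (x=0, y=4) -> (x=1, y=4) -> (x=1, y=5) -> (x=1, y=6)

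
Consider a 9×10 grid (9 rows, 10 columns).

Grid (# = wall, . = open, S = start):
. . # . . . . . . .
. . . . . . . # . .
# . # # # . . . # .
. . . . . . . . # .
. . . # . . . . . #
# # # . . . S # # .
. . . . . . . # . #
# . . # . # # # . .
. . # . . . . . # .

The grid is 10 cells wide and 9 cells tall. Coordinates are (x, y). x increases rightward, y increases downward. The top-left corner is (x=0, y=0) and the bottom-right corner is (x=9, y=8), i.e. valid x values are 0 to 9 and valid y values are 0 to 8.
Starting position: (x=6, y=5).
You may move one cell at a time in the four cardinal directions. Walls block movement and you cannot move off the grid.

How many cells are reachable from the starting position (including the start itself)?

BFS flood-fill from (x=6, y=5):
  Distance 0: (x=6, y=5)
  Distance 1: (x=6, y=4), (x=5, y=5), (x=6, y=6)
  Distance 2: (x=6, y=3), (x=5, y=4), (x=7, y=4), (x=4, y=5), (x=5, y=6)
  Distance 3: (x=6, y=2), (x=5, y=3), (x=7, y=3), (x=4, y=4), (x=8, y=4), (x=3, y=5), (x=4, y=6)
  Distance 4: (x=6, y=1), (x=5, y=2), (x=7, y=2), (x=4, y=3), (x=3, y=6), (x=4, y=7)
  Distance 5: (x=6, y=0), (x=5, y=1), (x=3, y=3), (x=2, y=6), (x=4, y=8)
  Distance 6: (x=5, y=0), (x=7, y=0), (x=4, y=1), (x=2, y=3), (x=1, y=6), (x=2, y=7), (x=3, y=8), (x=5, y=8)
  Distance 7: (x=4, y=0), (x=8, y=0), (x=3, y=1), (x=1, y=3), (x=2, y=4), (x=0, y=6), (x=1, y=7), (x=6, y=8)
  Distance 8: (x=3, y=0), (x=9, y=0), (x=2, y=1), (x=8, y=1), (x=1, y=2), (x=0, y=3), (x=1, y=4), (x=1, y=8), (x=7, y=8)
  Distance 9: (x=1, y=1), (x=9, y=1), (x=0, y=4), (x=0, y=8)
  Distance 10: (x=1, y=0), (x=0, y=1), (x=9, y=2)
  Distance 11: (x=0, y=0), (x=9, y=3)
Total reachable: 61 (grid has 66 open cells total)

Answer: Reachable cells: 61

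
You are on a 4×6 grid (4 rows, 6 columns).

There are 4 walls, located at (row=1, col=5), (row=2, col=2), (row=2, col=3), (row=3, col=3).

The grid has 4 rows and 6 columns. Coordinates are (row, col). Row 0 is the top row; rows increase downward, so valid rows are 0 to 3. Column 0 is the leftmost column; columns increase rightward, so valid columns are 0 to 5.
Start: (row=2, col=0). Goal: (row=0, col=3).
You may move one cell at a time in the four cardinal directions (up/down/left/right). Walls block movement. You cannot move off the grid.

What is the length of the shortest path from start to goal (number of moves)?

Answer: Shortest path length: 5

Derivation:
BFS from (row=2, col=0) until reaching (row=0, col=3):
  Distance 0: (row=2, col=0)
  Distance 1: (row=1, col=0), (row=2, col=1), (row=3, col=0)
  Distance 2: (row=0, col=0), (row=1, col=1), (row=3, col=1)
  Distance 3: (row=0, col=1), (row=1, col=2), (row=3, col=2)
  Distance 4: (row=0, col=2), (row=1, col=3)
  Distance 5: (row=0, col=3), (row=1, col=4)  <- goal reached here
One shortest path (5 moves): (row=2, col=0) -> (row=2, col=1) -> (row=1, col=1) -> (row=1, col=2) -> (row=1, col=3) -> (row=0, col=3)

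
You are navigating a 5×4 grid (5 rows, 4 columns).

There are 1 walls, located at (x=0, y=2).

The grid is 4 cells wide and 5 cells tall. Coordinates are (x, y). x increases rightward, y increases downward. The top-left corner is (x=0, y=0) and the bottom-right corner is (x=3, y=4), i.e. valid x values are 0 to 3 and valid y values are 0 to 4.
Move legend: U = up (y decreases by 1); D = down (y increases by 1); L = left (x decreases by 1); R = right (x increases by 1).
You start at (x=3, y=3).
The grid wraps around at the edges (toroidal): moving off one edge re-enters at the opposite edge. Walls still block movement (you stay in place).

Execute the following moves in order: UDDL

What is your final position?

Start: (x=3, y=3)
  U (up): (x=3, y=3) -> (x=3, y=2)
  D (down): (x=3, y=2) -> (x=3, y=3)
  D (down): (x=3, y=3) -> (x=3, y=4)
  L (left): (x=3, y=4) -> (x=2, y=4)
Final: (x=2, y=4)

Answer: Final position: (x=2, y=4)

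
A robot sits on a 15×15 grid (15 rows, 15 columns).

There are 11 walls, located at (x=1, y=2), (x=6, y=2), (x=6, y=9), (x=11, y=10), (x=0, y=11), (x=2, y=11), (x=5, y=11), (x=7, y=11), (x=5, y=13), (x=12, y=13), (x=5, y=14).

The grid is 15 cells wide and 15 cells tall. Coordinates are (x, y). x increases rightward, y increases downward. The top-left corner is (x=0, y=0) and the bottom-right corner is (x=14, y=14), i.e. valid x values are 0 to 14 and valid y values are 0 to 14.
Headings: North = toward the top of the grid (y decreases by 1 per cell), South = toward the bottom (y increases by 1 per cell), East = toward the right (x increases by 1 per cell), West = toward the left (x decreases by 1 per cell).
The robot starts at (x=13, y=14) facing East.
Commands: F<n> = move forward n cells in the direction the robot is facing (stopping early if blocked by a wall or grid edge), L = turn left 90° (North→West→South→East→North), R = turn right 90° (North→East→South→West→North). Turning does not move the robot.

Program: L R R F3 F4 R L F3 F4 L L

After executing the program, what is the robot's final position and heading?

Answer: Final position: (x=13, y=14), facing North

Derivation:
Start: (x=13, y=14), facing East
  L: turn left, now facing North
  R: turn right, now facing East
  R: turn right, now facing South
  F3: move forward 0/3 (blocked), now at (x=13, y=14)
  F4: move forward 0/4 (blocked), now at (x=13, y=14)
  R: turn right, now facing West
  L: turn left, now facing South
  F3: move forward 0/3 (blocked), now at (x=13, y=14)
  F4: move forward 0/4 (blocked), now at (x=13, y=14)
  L: turn left, now facing East
  L: turn left, now facing North
Final: (x=13, y=14), facing North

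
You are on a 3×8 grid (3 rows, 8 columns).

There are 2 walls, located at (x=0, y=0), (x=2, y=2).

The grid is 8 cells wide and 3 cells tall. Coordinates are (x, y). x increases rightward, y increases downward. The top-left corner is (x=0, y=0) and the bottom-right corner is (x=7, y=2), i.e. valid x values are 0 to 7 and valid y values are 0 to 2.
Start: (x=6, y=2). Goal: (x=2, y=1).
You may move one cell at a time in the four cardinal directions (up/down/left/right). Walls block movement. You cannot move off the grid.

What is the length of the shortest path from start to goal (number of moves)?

Answer: Shortest path length: 5

Derivation:
BFS from (x=6, y=2) until reaching (x=2, y=1):
  Distance 0: (x=6, y=2)
  Distance 1: (x=6, y=1), (x=5, y=2), (x=7, y=2)
  Distance 2: (x=6, y=0), (x=5, y=1), (x=7, y=1), (x=4, y=2)
  Distance 3: (x=5, y=0), (x=7, y=0), (x=4, y=1), (x=3, y=2)
  Distance 4: (x=4, y=0), (x=3, y=1)
  Distance 5: (x=3, y=0), (x=2, y=1)  <- goal reached here
One shortest path (5 moves): (x=6, y=2) -> (x=5, y=2) -> (x=4, y=2) -> (x=3, y=2) -> (x=3, y=1) -> (x=2, y=1)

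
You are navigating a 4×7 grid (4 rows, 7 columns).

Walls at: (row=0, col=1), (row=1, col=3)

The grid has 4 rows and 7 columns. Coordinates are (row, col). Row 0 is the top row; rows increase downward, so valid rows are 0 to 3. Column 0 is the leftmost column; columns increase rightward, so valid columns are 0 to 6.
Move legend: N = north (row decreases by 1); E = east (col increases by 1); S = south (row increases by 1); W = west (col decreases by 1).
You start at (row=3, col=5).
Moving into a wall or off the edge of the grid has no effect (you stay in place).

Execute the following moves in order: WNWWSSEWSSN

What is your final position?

Start: (row=3, col=5)
  W (west): (row=3, col=5) -> (row=3, col=4)
  N (north): (row=3, col=4) -> (row=2, col=4)
  W (west): (row=2, col=4) -> (row=2, col=3)
  W (west): (row=2, col=3) -> (row=2, col=2)
  S (south): (row=2, col=2) -> (row=3, col=2)
  S (south): blocked, stay at (row=3, col=2)
  E (east): (row=3, col=2) -> (row=3, col=3)
  W (west): (row=3, col=3) -> (row=3, col=2)
  S (south): blocked, stay at (row=3, col=2)
  S (south): blocked, stay at (row=3, col=2)
  N (north): (row=3, col=2) -> (row=2, col=2)
Final: (row=2, col=2)

Answer: Final position: (row=2, col=2)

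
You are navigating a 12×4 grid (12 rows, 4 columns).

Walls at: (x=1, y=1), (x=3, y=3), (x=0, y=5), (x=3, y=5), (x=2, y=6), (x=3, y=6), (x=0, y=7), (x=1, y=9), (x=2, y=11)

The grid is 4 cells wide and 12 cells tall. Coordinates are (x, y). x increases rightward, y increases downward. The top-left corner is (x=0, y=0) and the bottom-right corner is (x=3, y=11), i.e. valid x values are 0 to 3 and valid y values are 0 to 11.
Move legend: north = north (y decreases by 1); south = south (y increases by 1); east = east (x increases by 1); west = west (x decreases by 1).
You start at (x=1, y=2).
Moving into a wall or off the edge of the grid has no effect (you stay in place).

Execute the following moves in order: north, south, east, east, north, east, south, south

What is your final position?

Answer: Final position: (x=3, y=2)

Derivation:
Start: (x=1, y=2)
  north (north): blocked, stay at (x=1, y=2)
  south (south): (x=1, y=2) -> (x=1, y=3)
  east (east): (x=1, y=3) -> (x=2, y=3)
  east (east): blocked, stay at (x=2, y=3)
  north (north): (x=2, y=3) -> (x=2, y=2)
  east (east): (x=2, y=2) -> (x=3, y=2)
  south (south): blocked, stay at (x=3, y=2)
  south (south): blocked, stay at (x=3, y=2)
Final: (x=3, y=2)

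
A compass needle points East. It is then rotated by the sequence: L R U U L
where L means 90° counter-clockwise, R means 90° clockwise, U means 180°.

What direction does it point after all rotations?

Start: East
  L (left (90° counter-clockwise)) -> North
  R (right (90° clockwise)) -> East
  U (U-turn (180°)) -> West
  U (U-turn (180°)) -> East
  L (left (90° counter-clockwise)) -> North
Final: North

Answer: Final heading: North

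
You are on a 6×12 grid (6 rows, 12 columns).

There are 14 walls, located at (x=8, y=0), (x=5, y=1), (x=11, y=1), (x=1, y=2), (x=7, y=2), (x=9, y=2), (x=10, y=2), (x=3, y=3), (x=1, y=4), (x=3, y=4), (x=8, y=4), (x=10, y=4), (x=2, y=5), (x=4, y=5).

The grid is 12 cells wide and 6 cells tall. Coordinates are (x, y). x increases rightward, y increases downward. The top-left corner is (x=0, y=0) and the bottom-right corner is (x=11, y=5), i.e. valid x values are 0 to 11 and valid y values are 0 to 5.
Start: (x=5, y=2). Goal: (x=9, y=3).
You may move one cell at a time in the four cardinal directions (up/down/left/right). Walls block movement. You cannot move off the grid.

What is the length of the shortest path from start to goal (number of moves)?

BFS from (x=5, y=2) until reaching (x=9, y=3):
  Distance 0: (x=5, y=2)
  Distance 1: (x=4, y=2), (x=6, y=2), (x=5, y=3)
  Distance 2: (x=4, y=1), (x=6, y=1), (x=3, y=2), (x=4, y=3), (x=6, y=3), (x=5, y=4)
  Distance 3: (x=4, y=0), (x=6, y=0), (x=3, y=1), (x=7, y=1), (x=2, y=2), (x=7, y=3), (x=4, y=4), (x=6, y=4), (x=5, y=5)
  Distance 4: (x=3, y=0), (x=5, y=0), (x=7, y=0), (x=2, y=1), (x=8, y=1), (x=2, y=3), (x=8, y=3), (x=7, y=4), (x=6, y=5)
  Distance 5: (x=2, y=0), (x=1, y=1), (x=9, y=1), (x=8, y=2), (x=1, y=3), (x=9, y=3), (x=2, y=4), (x=7, y=5)  <- goal reached here
One shortest path (5 moves): (x=5, y=2) -> (x=6, y=2) -> (x=6, y=3) -> (x=7, y=3) -> (x=8, y=3) -> (x=9, y=3)

Answer: Shortest path length: 5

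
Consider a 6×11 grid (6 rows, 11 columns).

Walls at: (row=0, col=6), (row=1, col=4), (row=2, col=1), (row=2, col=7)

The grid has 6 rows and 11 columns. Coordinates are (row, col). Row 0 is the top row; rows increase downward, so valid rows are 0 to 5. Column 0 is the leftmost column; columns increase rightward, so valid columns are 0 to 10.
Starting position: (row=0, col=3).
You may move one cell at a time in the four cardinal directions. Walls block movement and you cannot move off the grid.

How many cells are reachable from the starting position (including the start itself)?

BFS flood-fill from (row=0, col=3):
  Distance 0: (row=0, col=3)
  Distance 1: (row=0, col=2), (row=0, col=4), (row=1, col=3)
  Distance 2: (row=0, col=1), (row=0, col=5), (row=1, col=2), (row=2, col=3)
  Distance 3: (row=0, col=0), (row=1, col=1), (row=1, col=5), (row=2, col=2), (row=2, col=4), (row=3, col=3)
  Distance 4: (row=1, col=0), (row=1, col=6), (row=2, col=5), (row=3, col=2), (row=3, col=4), (row=4, col=3)
  Distance 5: (row=1, col=7), (row=2, col=0), (row=2, col=6), (row=3, col=1), (row=3, col=5), (row=4, col=2), (row=4, col=4), (row=5, col=3)
  Distance 6: (row=0, col=7), (row=1, col=8), (row=3, col=0), (row=3, col=6), (row=4, col=1), (row=4, col=5), (row=5, col=2), (row=5, col=4)
  Distance 7: (row=0, col=8), (row=1, col=9), (row=2, col=8), (row=3, col=7), (row=4, col=0), (row=4, col=6), (row=5, col=1), (row=5, col=5)
  Distance 8: (row=0, col=9), (row=1, col=10), (row=2, col=9), (row=3, col=8), (row=4, col=7), (row=5, col=0), (row=5, col=6)
  Distance 9: (row=0, col=10), (row=2, col=10), (row=3, col=9), (row=4, col=8), (row=5, col=7)
  Distance 10: (row=3, col=10), (row=4, col=9), (row=5, col=8)
  Distance 11: (row=4, col=10), (row=5, col=9)
  Distance 12: (row=5, col=10)
Total reachable: 62 (grid has 62 open cells total)

Answer: Reachable cells: 62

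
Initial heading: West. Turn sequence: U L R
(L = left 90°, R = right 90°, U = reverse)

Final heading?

Answer: Final heading: East

Derivation:
Start: West
  U (U-turn (180°)) -> East
  L (left (90° counter-clockwise)) -> North
  R (right (90° clockwise)) -> East
Final: East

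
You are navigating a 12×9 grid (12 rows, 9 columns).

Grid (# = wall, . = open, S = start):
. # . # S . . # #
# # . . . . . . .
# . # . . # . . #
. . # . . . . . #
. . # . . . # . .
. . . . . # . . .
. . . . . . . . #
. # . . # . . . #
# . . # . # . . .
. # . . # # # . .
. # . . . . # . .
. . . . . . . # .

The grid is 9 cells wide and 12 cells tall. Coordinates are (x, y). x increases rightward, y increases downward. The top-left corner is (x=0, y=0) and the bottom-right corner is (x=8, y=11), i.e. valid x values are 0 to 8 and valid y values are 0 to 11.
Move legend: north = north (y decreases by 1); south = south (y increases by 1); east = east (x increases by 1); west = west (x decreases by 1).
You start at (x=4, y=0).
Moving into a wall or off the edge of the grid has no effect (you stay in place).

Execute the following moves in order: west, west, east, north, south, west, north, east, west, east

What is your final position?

Answer: Final position: (x=5, y=0)

Derivation:
Start: (x=4, y=0)
  west (west): blocked, stay at (x=4, y=0)
  west (west): blocked, stay at (x=4, y=0)
  east (east): (x=4, y=0) -> (x=5, y=0)
  north (north): blocked, stay at (x=5, y=0)
  south (south): (x=5, y=0) -> (x=5, y=1)
  west (west): (x=5, y=1) -> (x=4, y=1)
  north (north): (x=4, y=1) -> (x=4, y=0)
  east (east): (x=4, y=0) -> (x=5, y=0)
  west (west): (x=5, y=0) -> (x=4, y=0)
  east (east): (x=4, y=0) -> (x=5, y=0)
Final: (x=5, y=0)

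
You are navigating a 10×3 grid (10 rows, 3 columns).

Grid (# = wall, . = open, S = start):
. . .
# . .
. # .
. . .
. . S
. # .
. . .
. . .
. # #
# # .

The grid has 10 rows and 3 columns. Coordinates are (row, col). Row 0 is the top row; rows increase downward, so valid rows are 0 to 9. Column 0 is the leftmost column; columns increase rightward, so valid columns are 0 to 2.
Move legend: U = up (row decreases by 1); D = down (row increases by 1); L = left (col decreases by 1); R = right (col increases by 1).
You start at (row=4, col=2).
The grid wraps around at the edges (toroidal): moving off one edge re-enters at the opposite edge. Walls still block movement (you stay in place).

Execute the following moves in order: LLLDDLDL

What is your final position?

Answer: Final position: (row=7, col=0)

Derivation:
Start: (row=4, col=2)
  L (left): (row=4, col=2) -> (row=4, col=1)
  L (left): (row=4, col=1) -> (row=4, col=0)
  L (left): (row=4, col=0) -> (row=4, col=2)
  D (down): (row=4, col=2) -> (row=5, col=2)
  D (down): (row=5, col=2) -> (row=6, col=2)
  L (left): (row=6, col=2) -> (row=6, col=1)
  D (down): (row=6, col=1) -> (row=7, col=1)
  L (left): (row=7, col=1) -> (row=7, col=0)
Final: (row=7, col=0)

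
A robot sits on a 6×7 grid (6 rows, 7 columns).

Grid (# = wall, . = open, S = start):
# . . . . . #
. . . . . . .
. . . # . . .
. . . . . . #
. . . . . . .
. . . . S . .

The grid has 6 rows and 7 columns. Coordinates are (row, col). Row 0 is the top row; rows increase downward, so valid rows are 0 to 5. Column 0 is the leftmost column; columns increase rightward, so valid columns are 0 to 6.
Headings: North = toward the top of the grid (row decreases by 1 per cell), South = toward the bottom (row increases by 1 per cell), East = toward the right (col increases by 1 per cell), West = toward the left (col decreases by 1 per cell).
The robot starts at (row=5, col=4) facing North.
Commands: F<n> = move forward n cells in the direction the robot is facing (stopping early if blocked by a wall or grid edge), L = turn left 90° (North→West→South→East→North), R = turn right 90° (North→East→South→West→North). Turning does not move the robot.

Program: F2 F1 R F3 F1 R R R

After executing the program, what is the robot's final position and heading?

Start: (row=5, col=4), facing North
  F2: move forward 2, now at (row=3, col=4)
  F1: move forward 1, now at (row=2, col=4)
  R: turn right, now facing East
  F3: move forward 2/3 (blocked), now at (row=2, col=6)
  F1: move forward 0/1 (blocked), now at (row=2, col=6)
  R: turn right, now facing South
  R: turn right, now facing West
  R: turn right, now facing North
Final: (row=2, col=6), facing North

Answer: Final position: (row=2, col=6), facing North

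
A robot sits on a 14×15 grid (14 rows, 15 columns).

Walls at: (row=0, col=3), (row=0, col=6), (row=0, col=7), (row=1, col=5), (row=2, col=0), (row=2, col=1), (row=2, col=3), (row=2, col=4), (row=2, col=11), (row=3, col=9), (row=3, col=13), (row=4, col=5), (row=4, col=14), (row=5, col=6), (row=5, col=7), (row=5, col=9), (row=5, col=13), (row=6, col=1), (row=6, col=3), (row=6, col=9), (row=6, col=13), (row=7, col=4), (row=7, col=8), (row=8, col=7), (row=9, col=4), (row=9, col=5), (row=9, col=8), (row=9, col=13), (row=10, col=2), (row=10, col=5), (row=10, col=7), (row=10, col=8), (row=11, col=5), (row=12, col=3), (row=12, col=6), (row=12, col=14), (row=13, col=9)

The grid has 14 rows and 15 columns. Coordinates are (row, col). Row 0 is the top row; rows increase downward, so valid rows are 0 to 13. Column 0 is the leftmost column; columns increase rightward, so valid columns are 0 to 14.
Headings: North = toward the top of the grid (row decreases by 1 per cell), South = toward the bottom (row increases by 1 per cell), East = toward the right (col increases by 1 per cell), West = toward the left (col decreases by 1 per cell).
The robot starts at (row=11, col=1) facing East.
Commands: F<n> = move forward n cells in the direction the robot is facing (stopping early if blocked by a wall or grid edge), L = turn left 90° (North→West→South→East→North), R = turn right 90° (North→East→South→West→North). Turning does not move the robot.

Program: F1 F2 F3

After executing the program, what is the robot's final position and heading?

Start: (row=11, col=1), facing East
  F1: move forward 1, now at (row=11, col=2)
  F2: move forward 2, now at (row=11, col=4)
  F3: move forward 0/3 (blocked), now at (row=11, col=4)
Final: (row=11, col=4), facing East

Answer: Final position: (row=11, col=4), facing East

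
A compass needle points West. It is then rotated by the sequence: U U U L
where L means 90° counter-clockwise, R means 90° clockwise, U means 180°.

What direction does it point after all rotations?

Answer: Final heading: North

Derivation:
Start: West
  U (U-turn (180°)) -> East
  U (U-turn (180°)) -> West
  U (U-turn (180°)) -> East
  L (left (90° counter-clockwise)) -> North
Final: North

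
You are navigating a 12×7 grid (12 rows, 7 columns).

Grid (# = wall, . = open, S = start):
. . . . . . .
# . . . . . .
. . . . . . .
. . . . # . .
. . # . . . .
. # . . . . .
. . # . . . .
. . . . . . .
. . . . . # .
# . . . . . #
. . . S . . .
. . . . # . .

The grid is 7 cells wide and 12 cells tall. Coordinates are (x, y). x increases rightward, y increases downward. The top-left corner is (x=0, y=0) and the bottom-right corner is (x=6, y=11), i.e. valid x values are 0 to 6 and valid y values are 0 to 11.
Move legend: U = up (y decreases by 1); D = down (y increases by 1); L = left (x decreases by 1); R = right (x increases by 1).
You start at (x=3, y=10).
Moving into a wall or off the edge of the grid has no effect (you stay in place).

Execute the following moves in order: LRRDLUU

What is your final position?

Start: (x=3, y=10)
  L (left): (x=3, y=10) -> (x=2, y=10)
  R (right): (x=2, y=10) -> (x=3, y=10)
  R (right): (x=3, y=10) -> (x=4, y=10)
  D (down): blocked, stay at (x=4, y=10)
  L (left): (x=4, y=10) -> (x=3, y=10)
  U (up): (x=3, y=10) -> (x=3, y=9)
  U (up): (x=3, y=9) -> (x=3, y=8)
Final: (x=3, y=8)

Answer: Final position: (x=3, y=8)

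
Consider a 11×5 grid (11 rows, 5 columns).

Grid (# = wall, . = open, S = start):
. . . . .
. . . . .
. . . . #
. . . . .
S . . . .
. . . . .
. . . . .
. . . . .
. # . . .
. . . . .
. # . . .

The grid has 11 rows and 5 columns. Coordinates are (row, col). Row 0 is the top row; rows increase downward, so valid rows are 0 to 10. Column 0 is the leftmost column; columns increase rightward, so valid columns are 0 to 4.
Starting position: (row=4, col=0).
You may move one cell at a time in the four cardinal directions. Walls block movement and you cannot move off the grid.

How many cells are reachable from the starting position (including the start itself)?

Answer: Reachable cells: 52

Derivation:
BFS flood-fill from (row=4, col=0):
  Distance 0: (row=4, col=0)
  Distance 1: (row=3, col=0), (row=4, col=1), (row=5, col=0)
  Distance 2: (row=2, col=0), (row=3, col=1), (row=4, col=2), (row=5, col=1), (row=6, col=0)
  Distance 3: (row=1, col=0), (row=2, col=1), (row=3, col=2), (row=4, col=3), (row=5, col=2), (row=6, col=1), (row=7, col=0)
  Distance 4: (row=0, col=0), (row=1, col=1), (row=2, col=2), (row=3, col=3), (row=4, col=4), (row=5, col=3), (row=6, col=2), (row=7, col=1), (row=8, col=0)
  Distance 5: (row=0, col=1), (row=1, col=2), (row=2, col=3), (row=3, col=4), (row=5, col=4), (row=6, col=3), (row=7, col=2), (row=9, col=0)
  Distance 6: (row=0, col=2), (row=1, col=3), (row=6, col=4), (row=7, col=3), (row=8, col=2), (row=9, col=1), (row=10, col=0)
  Distance 7: (row=0, col=3), (row=1, col=4), (row=7, col=4), (row=8, col=3), (row=9, col=2)
  Distance 8: (row=0, col=4), (row=8, col=4), (row=9, col=3), (row=10, col=2)
  Distance 9: (row=9, col=4), (row=10, col=3)
  Distance 10: (row=10, col=4)
Total reachable: 52 (grid has 52 open cells total)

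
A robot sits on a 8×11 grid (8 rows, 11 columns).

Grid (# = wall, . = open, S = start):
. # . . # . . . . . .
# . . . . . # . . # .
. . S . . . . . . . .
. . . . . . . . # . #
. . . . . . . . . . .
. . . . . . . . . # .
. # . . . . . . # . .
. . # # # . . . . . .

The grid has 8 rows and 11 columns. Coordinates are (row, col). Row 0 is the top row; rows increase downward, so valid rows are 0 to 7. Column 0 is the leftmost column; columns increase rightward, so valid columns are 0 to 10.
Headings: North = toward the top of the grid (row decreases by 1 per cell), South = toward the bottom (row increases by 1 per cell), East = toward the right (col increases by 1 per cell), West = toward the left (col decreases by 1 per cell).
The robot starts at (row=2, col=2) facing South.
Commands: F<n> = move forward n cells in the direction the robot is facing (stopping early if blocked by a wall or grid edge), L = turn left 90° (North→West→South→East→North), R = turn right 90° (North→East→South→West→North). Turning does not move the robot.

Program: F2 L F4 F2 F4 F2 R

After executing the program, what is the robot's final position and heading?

Start: (row=2, col=2), facing South
  F2: move forward 2, now at (row=4, col=2)
  L: turn left, now facing East
  F4: move forward 4, now at (row=4, col=6)
  F2: move forward 2, now at (row=4, col=8)
  F4: move forward 2/4 (blocked), now at (row=4, col=10)
  F2: move forward 0/2 (blocked), now at (row=4, col=10)
  R: turn right, now facing South
Final: (row=4, col=10), facing South

Answer: Final position: (row=4, col=10), facing South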